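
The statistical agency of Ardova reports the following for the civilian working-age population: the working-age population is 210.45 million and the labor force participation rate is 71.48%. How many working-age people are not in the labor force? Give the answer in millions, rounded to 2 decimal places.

Share not in the labor force = 1 − 0.7148 = 0.2852.
Not in labor force = 0.2852 × 210.45 ≈ 60.02 million.

About 60.02 million are not in the labor force.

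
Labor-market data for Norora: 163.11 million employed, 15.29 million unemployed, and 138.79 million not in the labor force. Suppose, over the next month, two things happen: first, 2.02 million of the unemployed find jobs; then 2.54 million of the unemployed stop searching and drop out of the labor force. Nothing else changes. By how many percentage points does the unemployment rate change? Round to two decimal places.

The unemployment rate changes by −2.47 percentage points.

Initially, labor force = 163.11 + 15.29 = 178.40 million, so u = 15.29/178.40 = 8.57%.
After the first change, unemployed falls and employed rises by 2.02; labor force unchanged → E = 165.13, U = 13.27, labor force = 178.40 million.
After the second change, unemployed and labor force both fall by 2.54 → E = 165.13, U = 10.73, labor force = 175.86 million.
New unemployment rate = 10.73 / 175.86 = 6.10%.
Change = 6.10% − 8.57% = −2.47 percentage points.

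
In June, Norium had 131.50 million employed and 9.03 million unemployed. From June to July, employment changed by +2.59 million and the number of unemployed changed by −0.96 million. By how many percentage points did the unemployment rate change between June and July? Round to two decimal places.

The unemployment rate changed by −0.75 percentage points.

June: labor force = 131.50 + 9.03 = 140.53; u = 9.03/140.53 = 6.43%.
July: labor force = 134.09 + 8.07 = 142.16; u = 8.07/142.16 = 5.68%.
Change = 5.68% − 6.43% = −0.75 pp.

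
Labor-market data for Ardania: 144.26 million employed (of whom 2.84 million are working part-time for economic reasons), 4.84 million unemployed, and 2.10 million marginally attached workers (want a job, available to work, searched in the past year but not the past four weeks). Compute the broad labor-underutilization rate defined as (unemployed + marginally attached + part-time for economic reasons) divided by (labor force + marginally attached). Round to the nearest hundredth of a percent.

Broad underutilization rate ≈ 6.47%.

Labor force = 144.26 + 4.84 = 149.10 million.
Numerator = 4.84 + 2.10 + 2.84 = 9.78 million.
Denominator = 149.10 + 2.10 = 151.20 million.
Broad rate = 9.78 / 151.20 = 6.47%.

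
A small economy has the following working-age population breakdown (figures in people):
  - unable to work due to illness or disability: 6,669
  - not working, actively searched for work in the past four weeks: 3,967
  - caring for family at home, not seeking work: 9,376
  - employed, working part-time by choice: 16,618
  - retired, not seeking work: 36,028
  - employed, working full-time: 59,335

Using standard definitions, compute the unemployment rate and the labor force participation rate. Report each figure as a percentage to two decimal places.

Unemployment rate ≈ 4.96%; labor force participation rate ≈ 60.55%.

Employed = 16,618 + 59,335 = 75,953.
Unemployed = 3,967.
Labor force = 75,953 + 3,967 = 79,920.
Not in labor force = 6,669 + 9,376 + 36,028 = 52,073 (those not working and not actively searching are outside the labor force).
Civilian working-age population = 79,920 + 52,073 = 131,993.
Unemployment rate = 3,967 / 79,920 = 4.96%.
Labor force participation rate = 79,920 / 131,993 = 60.55%.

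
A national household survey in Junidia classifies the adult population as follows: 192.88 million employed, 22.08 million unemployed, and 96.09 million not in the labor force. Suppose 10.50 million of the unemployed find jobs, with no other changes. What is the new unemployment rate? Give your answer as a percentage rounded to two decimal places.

New unemployment rate ≈ 5.39%.

Initially, labor force = 192.88 + 22.08 = 214.96 million, so u = 22.08/214.96 = 10.27%.
After the change, unemployed falls and employed rises by 10.50; labor force unchanged → E = 203.38, U = 11.58, labor force = 214.96 million.
New unemployment rate = 11.58 / 214.96 = 5.39%.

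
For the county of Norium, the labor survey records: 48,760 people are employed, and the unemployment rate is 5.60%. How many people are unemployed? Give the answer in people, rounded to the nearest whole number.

About 2,893 are unemployed.

Let U be the number unemployed. The labor force is E + U, and U/(E+U) = 0.0560.
So U = 0.0560 × 48,760 / (1 − 0.0560) = 2730.56 / 0.9440 ≈ 2,893.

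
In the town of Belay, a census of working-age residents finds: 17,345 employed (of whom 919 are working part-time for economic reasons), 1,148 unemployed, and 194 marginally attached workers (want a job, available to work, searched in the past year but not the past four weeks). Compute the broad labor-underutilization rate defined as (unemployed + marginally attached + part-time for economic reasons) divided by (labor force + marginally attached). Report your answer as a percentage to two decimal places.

Labor force = 17,345 + 1,148 = 18,493.
Numerator = 1,148 + 194 + 919 = 2,261.
Denominator = 18,493 + 194 = 18,687.
Broad rate = 2,261 / 18,687 = 12.10%.

Broad underutilization rate ≈ 12.10%.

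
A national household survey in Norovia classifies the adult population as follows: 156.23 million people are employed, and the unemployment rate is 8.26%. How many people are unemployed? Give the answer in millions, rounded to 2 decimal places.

Let U be the number unemployed. The labor force is E + U, and U/(E+U) = 0.0826.
So U = 0.0826 × 156.23 / (1 − 0.0826) = 12.9046 / 0.9174 ≈ 14.07 million.

About 14.07 million are unemployed.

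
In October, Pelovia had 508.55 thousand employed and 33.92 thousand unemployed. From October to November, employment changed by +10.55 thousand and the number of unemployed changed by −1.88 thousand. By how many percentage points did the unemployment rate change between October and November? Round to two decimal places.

October: labor force = 508.55 + 33.92 = 542.47; u = 33.92/542.47 = 6.25%.
November: labor force = 519.10 + 32.04 = 551.14; u = 32.04/551.14 = 5.81%.
Change = 5.81% − 6.25% = −0.44 pp.

The unemployment rate changed by −0.44 percentage points.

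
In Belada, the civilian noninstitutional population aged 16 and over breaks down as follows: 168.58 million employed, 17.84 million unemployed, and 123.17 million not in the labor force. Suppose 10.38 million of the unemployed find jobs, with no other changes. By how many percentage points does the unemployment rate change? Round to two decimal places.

Initially, labor force = 168.58 + 17.84 = 186.42 million, so u = 17.84/186.42 = 9.57%.
After the change, unemployed falls and employed rises by 10.38; labor force unchanged → E = 178.96, U = 7.46, labor force = 186.42 million.
New unemployment rate = 7.46 / 186.42 = 4.00%.
Change = 4.00% − 9.57% = −5.57 percentage points.

The unemployment rate changes by −5.57 percentage points.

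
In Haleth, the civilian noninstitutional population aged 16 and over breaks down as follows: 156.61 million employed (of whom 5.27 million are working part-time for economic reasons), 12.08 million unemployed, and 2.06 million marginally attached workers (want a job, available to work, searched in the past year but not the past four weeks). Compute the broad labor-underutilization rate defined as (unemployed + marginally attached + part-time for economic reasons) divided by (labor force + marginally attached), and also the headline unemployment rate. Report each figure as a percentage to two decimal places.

Broad underutilization rate ≈ 11.37%; headline unemployment rate ≈ 7.16%.

Labor force = 156.61 + 12.08 = 168.69 million.
Numerator = 12.08 + 2.06 + 5.27 = 19.41 million.
Denominator = 168.69 + 2.06 = 170.75 million.
Broad rate = 19.41 / 170.75 = 11.37%.
Headline unemployment rate = 12.08 / 168.69 = 7.16%.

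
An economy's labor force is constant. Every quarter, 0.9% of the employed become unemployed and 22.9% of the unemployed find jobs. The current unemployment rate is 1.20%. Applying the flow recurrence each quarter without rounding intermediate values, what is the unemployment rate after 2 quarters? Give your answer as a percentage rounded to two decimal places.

Unemployment rate after two quarters ≈ 2.28%.

With a fixed labor force, u_{t+1} = u_t + s·(1−u_t) − f·u_t = u_t·(1−s−f) + s.
Here 1−s−f = 0.762 and s = 0.009.
u_1 = 0.012000 × 0.762 + 0.009 = 0.018144.
u_2 = 0.018144 × 0.762 + 0.009 = 0.022826.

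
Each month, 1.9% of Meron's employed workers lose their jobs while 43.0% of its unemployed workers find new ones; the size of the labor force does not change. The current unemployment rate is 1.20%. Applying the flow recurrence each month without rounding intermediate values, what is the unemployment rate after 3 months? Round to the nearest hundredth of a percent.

With a fixed labor force, u_{t+1} = u_t + s·(1−u_t) − f·u_t = u_t·(1−s−f) + s.
Here 1−s−f = 0.551 and s = 0.019.
u_1 = 0.012000 × 0.551 + 0.019 = 0.025612.
u_2 = 0.025612 × 0.551 + 0.019 = 0.033112.
u_3 = 0.033112 × 0.551 + 0.019 = 0.037245.

Unemployment rate after three months ≈ 3.72%.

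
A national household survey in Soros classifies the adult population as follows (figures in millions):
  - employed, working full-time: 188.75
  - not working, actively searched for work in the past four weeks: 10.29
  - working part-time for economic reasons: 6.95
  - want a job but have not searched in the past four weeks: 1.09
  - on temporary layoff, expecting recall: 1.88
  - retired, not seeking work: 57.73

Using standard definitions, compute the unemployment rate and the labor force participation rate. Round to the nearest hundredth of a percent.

Employed = 188.75 + 6.95 = 195.70 million (anyone who worked, including part-time for economic reasons, counts as employed).
Unemployed = 10.29 + 1.88 = 12.17 million (jobless and actively searching, or on temporary layoff).
Labor force = 195.70 + 12.17 = 207.87 million.
Not in labor force = 1.09 + 57.73 = 58.82 million (those not working and not actively searching are outside the labor force — including those who want a job but have given up searching).
Civilian working-age population = 207.87 + 58.82 = 266.69 million.
Unemployment rate = 12.17 / 207.87 = 5.85%.
Labor force participation rate = 207.87 / 266.69 = 77.94%.

Unemployment rate ≈ 5.85%; labor force participation rate ≈ 77.94%.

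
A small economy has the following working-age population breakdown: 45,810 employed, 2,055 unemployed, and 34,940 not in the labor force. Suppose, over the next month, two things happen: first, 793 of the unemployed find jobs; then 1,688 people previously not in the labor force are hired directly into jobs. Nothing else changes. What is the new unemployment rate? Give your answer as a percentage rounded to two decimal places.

Initially, labor force = 45,810 + 2,055 = 47,865, so u = 2,055/47,865 = 4.29%.
After the first change, unemployed falls and employed rises by 793; labor force unchanged → E = 46,603, U = 1,262, labor force = 47,865.
After the second change, employed and labor force both rise by 1,688; unemployed unchanged → E = 48,291, U = 1,262, labor force = 49,553.
New unemployment rate = 1,262 / 49,553 = 2.55%.

New unemployment rate ≈ 2.55%.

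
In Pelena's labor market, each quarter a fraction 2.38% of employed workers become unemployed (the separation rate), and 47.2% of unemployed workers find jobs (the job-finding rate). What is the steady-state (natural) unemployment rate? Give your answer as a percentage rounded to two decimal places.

At steady state the flows balance: s·E = f·U, so U/(E+U) = s/(s+f).
u* = 2.38 / (2.38 + 47.2) = 2.38 / 49.58 = 4.80%.

Steady-state unemployment rate ≈ 4.80%.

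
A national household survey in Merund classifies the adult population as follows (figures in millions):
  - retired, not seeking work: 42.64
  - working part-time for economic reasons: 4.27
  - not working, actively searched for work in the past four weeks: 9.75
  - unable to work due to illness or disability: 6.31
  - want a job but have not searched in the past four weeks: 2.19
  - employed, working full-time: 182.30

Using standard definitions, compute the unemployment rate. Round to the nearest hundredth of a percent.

Employed = 4.27 + 182.30 = 186.57 million (anyone who worked, including part-time for economic reasons, counts as employed).
Unemployed = 9.75 million.
Labor force = 186.57 + 9.75 = 196.32 million.
Unemployment rate = 9.75 / 196.32 = 4.97%.

Unemployment rate ≈ 4.97%.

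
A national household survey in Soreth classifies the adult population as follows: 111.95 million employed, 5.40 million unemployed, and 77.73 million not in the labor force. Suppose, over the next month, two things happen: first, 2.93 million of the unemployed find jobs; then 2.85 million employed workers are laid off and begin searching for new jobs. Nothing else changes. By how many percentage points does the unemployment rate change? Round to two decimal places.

The unemployment rate changes by −0.07 percentage points.

Initially, labor force = 111.95 + 5.40 = 117.35 million, so u = 5.40/117.35 = 4.60%.
After the first change, unemployed falls and employed rises by 2.93; labor force unchanged → E = 114.88, U = 2.47, labor force = 117.35 million.
After the second change, employed falls and unemployed rises by 2.85; labor force unchanged → E = 112.03, U = 5.32, labor force = 117.35 million.
New unemployment rate = 5.32 / 117.35 = 4.53%.
Change = 4.53% − 4.60% = −0.07 percentage points.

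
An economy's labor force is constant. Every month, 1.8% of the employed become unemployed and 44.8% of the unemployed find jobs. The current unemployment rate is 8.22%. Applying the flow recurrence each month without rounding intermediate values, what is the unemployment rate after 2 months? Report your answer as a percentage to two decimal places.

Unemployment rate after two months ≈ 5.11%.

With a fixed labor force, u_{t+1} = u_t + s·(1−u_t) − f·u_t = u_t·(1−s−f) + s.
Here 1−s−f = 0.534 and s = 0.018.
u_1 = 0.082200 × 0.534 + 0.018 = 0.061895.
u_2 = 0.061895 × 0.534 + 0.018 = 0.051052.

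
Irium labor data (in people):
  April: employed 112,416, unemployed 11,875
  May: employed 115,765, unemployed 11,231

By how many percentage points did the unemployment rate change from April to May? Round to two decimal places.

April: labor force = 112,416 + 11,875 = 124,291; u = 11,875/124,291 = 9.55%.
May: labor force = 115,765 + 11,231 = 126,996; u = 11,231/126,996 = 8.84%.
Change = 8.84% − 9.55% = −0.71 pp.

The unemployment rate changed by −0.71 percentage points.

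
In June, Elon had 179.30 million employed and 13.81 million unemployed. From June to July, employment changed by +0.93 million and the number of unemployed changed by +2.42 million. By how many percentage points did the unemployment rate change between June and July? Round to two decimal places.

June: labor force = 179.30 + 13.81 = 193.11; u = 13.81/193.11 = 7.15%.
July: labor force = 180.23 + 16.23 = 196.46; u = 16.23/196.46 = 8.26%.
Change = 8.26% − 7.15% = +1.11 pp.

The unemployment rate changed by +1.11 percentage points.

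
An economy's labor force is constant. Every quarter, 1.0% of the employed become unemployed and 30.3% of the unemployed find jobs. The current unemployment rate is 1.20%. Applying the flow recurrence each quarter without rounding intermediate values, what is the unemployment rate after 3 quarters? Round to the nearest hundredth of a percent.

Unemployment rate after three quarters ≈ 2.55%.

With a fixed labor force, u_{t+1} = u_t + s·(1−u_t) − f·u_t = u_t·(1−s−f) + s.
Here 1−s−f = 0.687 and s = 0.010.
u_1 = 0.012000 × 0.687 + 0.010 = 0.018244.
u_2 = 0.018244 × 0.687 + 0.010 = 0.022534.
u_3 = 0.022534 × 0.687 + 0.010 = 0.025481.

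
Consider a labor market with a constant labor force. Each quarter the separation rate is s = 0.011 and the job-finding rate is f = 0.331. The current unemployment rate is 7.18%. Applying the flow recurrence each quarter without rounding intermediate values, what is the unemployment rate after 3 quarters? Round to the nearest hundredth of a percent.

With a fixed labor force, u_{t+1} = u_t + s·(1−u_t) − f·u_t = u_t·(1−s−f) + s.
Here 1−s−f = 0.658 and s = 0.011.
u_1 = 0.071800 × 0.658 + 0.011 = 0.058244.
u_2 = 0.058244 × 0.658 + 0.011 = 0.049325.
u_3 = 0.049325 × 0.658 + 0.011 = 0.043456.

Unemployment rate after three quarters ≈ 4.35%.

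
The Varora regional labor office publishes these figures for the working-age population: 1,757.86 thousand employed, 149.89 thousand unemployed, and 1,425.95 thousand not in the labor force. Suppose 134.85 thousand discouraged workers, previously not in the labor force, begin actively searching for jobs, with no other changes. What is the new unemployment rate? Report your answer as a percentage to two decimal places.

Initially, labor force = 1,757.86 + 149.89 = 1,907.75 thousand, so u = 149.89/1,907.75 = 7.86%.
After the change, unemployed and labor force both rise by 134.85 → E = 1,757.86, U = 284.74, labor force = 2,042.60 thousand.
New unemployment rate = 284.74 / 2,042.60 = 13.94%.

New unemployment rate ≈ 13.94%.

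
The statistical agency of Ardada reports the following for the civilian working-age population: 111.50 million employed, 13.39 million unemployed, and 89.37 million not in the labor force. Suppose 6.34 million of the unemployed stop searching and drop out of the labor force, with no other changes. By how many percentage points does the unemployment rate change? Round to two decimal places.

The unemployment rate changes by −4.77 percentage points.

Initially, labor force = 111.50 + 13.39 = 124.89 million, so u = 13.39/124.89 = 10.72%.
After the change, unemployed and labor force both fall by 6.34 → E = 111.50, U = 7.05, labor force = 118.55 million.
New unemployment rate = 7.05 / 118.55 = 5.95%.
Change = 5.95% − 10.72% = −4.77 percentage points.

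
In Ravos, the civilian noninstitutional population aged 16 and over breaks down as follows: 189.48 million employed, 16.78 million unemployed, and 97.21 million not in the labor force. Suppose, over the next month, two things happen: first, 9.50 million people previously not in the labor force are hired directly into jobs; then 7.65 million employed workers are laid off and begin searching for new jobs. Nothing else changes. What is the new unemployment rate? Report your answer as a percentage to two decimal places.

New unemployment rate ≈ 11.32%.

Initially, labor force = 189.48 + 16.78 = 206.26 million, so u = 16.78/206.26 = 8.14%.
After the first change, employed and labor force both rise by 9.50; unemployed unchanged → E = 198.98, U = 16.78, labor force = 215.76 million.
After the second change, employed falls and unemployed rises by 7.65; labor force unchanged → E = 191.33, U = 24.43, labor force = 215.76 million.
New unemployment rate = 24.43 / 215.76 = 11.32%.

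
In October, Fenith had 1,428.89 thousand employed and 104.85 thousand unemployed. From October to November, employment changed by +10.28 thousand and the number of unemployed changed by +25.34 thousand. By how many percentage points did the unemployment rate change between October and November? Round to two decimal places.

October: labor force = 1,428.89 + 104.85 = 1,533.74; u = 104.85/1,533.74 = 6.84%.
November: labor force = 1,439.17 + 130.19 = 1,569.36; u = 130.19/1,569.36 = 8.30%.
Change = 8.30% − 6.84% = +1.46 pp.

The unemployment rate changed by +1.46 percentage points.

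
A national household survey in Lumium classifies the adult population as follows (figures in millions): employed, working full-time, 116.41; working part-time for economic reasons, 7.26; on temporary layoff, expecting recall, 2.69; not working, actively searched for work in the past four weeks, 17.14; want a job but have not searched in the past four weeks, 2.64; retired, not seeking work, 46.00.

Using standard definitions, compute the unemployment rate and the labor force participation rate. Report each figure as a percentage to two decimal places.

Unemployment rate ≈ 13.82%; labor force participation rate ≈ 74.69%.

Employed = 116.41 + 7.26 = 123.67 million (anyone who worked, including part-time for economic reasons, counts as employed).
Unemployed = 2.69 + 17.14 = 19.83 million (jobless and actively searching, or on temporary layoff).
Labor force = 123.67 + 19.83 = 143.50 million.
Not in labor force = 2.64 + 46.00 = 48.64 million (those not working and not actively searching are outside the labor force — including those who want a job but have given up searching).
Civilian working-age population = 143.50 + 48.64 = 192.14 million.
Unemployment rate = 19.83 / 143.50 = 13.82%.
Labor force participation rate = 143.50 / 192.14 = 74.69%.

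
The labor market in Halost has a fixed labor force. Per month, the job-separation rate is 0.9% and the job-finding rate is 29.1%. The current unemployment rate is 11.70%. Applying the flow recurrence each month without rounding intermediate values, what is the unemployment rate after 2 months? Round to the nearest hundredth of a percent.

With a fixed labor force, u_{t+1} = u_t + s·(1−u_t) − f·u_t = u_t·(1−s−f) + s.
Here 1−s−f = 0.700 and s = 0.009.
u_1 = 0.117000 × 0.700 + 0.009 = 0.090900.
u_2 = 0.090900 × 0.700 + 0.009 = 0.072630.

Unemployment rate after two months ≈ 7.26%.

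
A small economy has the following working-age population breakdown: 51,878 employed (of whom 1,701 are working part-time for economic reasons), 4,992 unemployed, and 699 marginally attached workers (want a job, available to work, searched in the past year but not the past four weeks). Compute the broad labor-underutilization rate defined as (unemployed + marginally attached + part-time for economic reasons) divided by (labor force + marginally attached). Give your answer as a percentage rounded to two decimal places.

Broad underutilization rate ≈ 12.84%.

Labor force = 51,878 + 4,992 = 56,870.
Numerator = 4,992 + 699 + 1,701 = 7,392.
Denominator = 56,870 + 699 = 57,569.
Broad rate = 7,392 / 57,569 = 12.84%.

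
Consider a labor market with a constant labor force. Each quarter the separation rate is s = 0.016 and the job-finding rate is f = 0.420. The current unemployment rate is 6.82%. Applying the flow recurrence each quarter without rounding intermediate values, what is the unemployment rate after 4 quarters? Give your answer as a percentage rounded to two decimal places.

Unemployment rate after four quarters ≈ 3.99%.

With a fixed labor force, u_{t+1} = u_t + s·(1−u_t) − f·u_t = u_t·(1−s−f) + s.
Here 1−s−f = 0.564 and s = 0.016.
u_1 = 0.068200 × 0.564 + 0.016 = 0.054465.
u_2 = 0.054465 × 0.564 + 0.016 = 0.046718.
u_3 = 0.046718 × 0.564 + 0.016 = 0.042349.
u_4 = 0.042349 × 0.564 + 0.016 = 0.039885.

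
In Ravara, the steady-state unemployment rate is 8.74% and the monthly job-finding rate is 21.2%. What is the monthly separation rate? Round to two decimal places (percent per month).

Separation rate ≈ 2.03% per month.

From u* = s/(s+f): s = u·f/(1−u).
s = 0.0874 × 21.2 / (1 − 0.0874) = 1.8529 / 0.9126 ≈ 2.03% per month.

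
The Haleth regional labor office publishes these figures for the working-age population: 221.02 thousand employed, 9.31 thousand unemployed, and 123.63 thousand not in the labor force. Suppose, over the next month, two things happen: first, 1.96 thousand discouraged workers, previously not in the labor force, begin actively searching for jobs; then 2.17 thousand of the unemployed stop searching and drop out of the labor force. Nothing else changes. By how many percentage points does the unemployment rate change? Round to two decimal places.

Initially, labor force = 221.02 + 9.31 = 230.33 thousand, so u = 9.31/230.33 = 4.04%.
After the first change, unemployed and labor force both rise by 1.96 → E = 221.02, U = 11.27, labor force = 232.29 thousand.
After the second change, unemployed and labor force both fall by 2.17 → E = 221.02, U = 9.10, labor force = 230.12 thousand.
New unemployment rate = 9.10 / 230.12 = 3.95%.
Change = 3.95% − 4.04% = −0.09 percentage points.

The unemployment rate changes by −0.09 percentage points.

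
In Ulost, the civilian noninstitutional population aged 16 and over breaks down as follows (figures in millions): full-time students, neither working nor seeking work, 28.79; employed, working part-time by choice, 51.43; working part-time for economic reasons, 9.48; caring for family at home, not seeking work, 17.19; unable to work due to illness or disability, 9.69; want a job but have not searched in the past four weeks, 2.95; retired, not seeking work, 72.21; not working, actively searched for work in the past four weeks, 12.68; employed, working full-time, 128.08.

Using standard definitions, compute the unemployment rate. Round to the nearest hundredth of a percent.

Unemployment rate ≈ 6.29%.

Employed = 51.43 + 9.48 + 128.08 = 188.99 million (anyone who worked, including part-time for economic reasons, counts as employed).
Unemployed = 12.68 million.
Labor force = 188.99 + 12.68 = 201.67 million.
Unemployment rate = 12.68 / 201.67 = 6.29%.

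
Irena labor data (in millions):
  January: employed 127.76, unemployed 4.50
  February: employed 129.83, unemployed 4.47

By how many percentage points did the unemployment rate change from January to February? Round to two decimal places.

January: labor force = 127.76 + 4.50 = 132.26; u = 4.50/132.26 = 3.40%.
February: labor force = 129.83 + 4.47 = 134.30; u = 4.47/134.30 = 3.33%.
Change = 3.33% − 3.40% = −0.07 pp.

The unemployment rate changed by −0.07 percentage points.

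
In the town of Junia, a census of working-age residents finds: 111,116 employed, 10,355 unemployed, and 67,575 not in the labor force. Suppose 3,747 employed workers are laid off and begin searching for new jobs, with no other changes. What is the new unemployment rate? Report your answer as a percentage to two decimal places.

Initially, labor force = 111,116 + 10,355 = 121,471, so u = 10,355/121,471 = 8.52%.
After the change, employed falls and unemployed rises by 3,747; labor force unchanged → E = 107,369, U = 14,102, labor force = 121,471.
New unemployment rate = 14,102 / 121,471 = 11.61%.

New unemployment rate ≈ 11.61%.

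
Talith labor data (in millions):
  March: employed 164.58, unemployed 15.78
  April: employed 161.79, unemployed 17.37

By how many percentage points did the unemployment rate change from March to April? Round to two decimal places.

The unemployment rate changed by +0.95 percentage points.

March: labor force = 164.58 + 15.78 = 180.36; u = 15.78/180.36 = 8.75%.
April: labor force = 161.79 + 17.37 = 179.16; u = 17.37/179.16 = 9.70%.
Change = 9.70% − 8.75% = +0.95 pp.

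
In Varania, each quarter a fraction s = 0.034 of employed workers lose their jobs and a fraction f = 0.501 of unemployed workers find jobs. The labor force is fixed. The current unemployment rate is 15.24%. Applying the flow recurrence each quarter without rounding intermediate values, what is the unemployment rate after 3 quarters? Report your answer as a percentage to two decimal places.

With a fixed labor force, u_{t+1} = u_t + s·(1−u_t) − f·u_t = u_t·(1−s−f) + s.
Here 1−s−f = 0.465 and s = 0.034.
u_1 = 0.152400 × 0.465 + 0.034 = 0.104866.
u_2 = 0.104866 × 0.465 + 0.034 = 0.082763.
u_3 = 0.082763 × 0.465 + 0.034 = 0.072485.

Unemployment rate after three quarters ≈ 7.25%.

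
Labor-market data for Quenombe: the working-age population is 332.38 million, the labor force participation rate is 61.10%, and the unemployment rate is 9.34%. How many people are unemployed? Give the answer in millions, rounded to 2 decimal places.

About 18.97 million are unemployed.

Labor force = 0.6110 × 332.38 = 203.08 million.
Unemployed = 0.0934 × 203.08 ≈ 18.97 million.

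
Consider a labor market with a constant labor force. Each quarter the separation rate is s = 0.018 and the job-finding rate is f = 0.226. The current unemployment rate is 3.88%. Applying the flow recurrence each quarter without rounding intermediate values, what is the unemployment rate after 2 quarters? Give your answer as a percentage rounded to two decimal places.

Unemployment rate after two quarters ≈ 5.38%.

With a fixed labor force, u_{t+1} = u_t + s·(1−u_t) − f·u_t = u_t·(1−s−f) + s.
Here 1−s−f = 0.756 and s = 0.018.
u_1 = 0.038800 × 0.756 + 0.018 = 0.047333.
u_2 = 0.047333 × 0.756 + 0.018 = 0.053784.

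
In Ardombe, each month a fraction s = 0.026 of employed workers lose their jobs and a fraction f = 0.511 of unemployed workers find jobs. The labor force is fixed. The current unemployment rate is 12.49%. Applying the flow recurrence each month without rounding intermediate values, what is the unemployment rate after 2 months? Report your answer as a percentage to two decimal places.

Unemployment rate after two months ≈ 6.48%.

With a fixed labor force, u_{t+1} = u_t + s·(1−u_t) − f·u_t = u_t·(1−s−f) + s.
Here 1−s−f = 0.463 and s = 0.026.
u_1 = 0.124900 × 0.463 + 0.026 = 0.083829.
u_2 = 0.083829 × 0.463 + 0.026 = 0.064813.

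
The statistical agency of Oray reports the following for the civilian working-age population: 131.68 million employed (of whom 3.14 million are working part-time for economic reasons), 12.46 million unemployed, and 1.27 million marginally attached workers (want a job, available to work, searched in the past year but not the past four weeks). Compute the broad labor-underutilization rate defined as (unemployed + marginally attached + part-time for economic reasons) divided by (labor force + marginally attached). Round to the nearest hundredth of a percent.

Broad underutilization rate ≈ 11.60%.

Labor force = 131.68 + 12.46 = 144.14 million.
Numerator = 12.46 + 1.27 + 3.14 = 16.87 million.
Denominator = 144.14 + 1.27 = 145.41 million.
Broad rate = 16.87 / 145.41 = 11.60%.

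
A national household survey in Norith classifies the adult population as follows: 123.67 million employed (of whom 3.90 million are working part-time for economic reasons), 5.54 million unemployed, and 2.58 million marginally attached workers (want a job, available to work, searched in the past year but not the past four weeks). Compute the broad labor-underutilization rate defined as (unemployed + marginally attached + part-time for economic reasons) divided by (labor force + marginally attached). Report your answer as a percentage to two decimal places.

Broad underutilization rate ≈ 9.12%.

Labor force = 123.67 + 5.54 = 129.21 million.
Numerator = 5.54 + 2.58 + 3.90 = 12.02 million.
Denominator = 129.21 + 2.58 = 131.79 million.
Broad rate = 12.02 / 131.79 = 9.12%.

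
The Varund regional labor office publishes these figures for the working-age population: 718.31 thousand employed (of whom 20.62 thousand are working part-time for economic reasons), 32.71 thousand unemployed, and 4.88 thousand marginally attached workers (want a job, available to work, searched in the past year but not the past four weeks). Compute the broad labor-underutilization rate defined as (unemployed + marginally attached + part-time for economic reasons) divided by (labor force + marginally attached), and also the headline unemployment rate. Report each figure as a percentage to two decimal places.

Broad underutilization rate ≈ 7.70%; headline unemployment rate ≈ 4.36%.

Labor force = 718.31 + 32.71 = 751.02 thousand.
Numerator = 32.71 + 4.88 + 20.62 = 58.21 thousand.
Denominator = 751.02 + 4.88 = 755.90 thousand.
Broad rate = 58.21 / 755.90 = 7.70%.
Headline unemployment rate = 32.71 / 751.02 = 4.36%.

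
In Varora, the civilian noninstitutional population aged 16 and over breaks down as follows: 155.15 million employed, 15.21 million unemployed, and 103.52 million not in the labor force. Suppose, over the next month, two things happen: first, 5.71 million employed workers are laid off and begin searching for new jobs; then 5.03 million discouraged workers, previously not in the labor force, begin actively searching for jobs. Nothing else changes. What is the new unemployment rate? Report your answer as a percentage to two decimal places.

Initially, labor force = 155.15 + 15.21 = 170.36 million, so u = 15.21/170.36 = 8.93%.
After the first change, employed falls and unemployed rises by 5.71; labor force unchanged → E = 149.44, U = 20.92, labor force = 170.36 million.
After the second change, unemployed and labor force both rise by 5.03 → E = 149.44, U = 25.95, labor force = 175.39 million.
New unemployment rate = 25.95 / 175.39 = 14.80%.

New unemployment rate ≈ 14.80%.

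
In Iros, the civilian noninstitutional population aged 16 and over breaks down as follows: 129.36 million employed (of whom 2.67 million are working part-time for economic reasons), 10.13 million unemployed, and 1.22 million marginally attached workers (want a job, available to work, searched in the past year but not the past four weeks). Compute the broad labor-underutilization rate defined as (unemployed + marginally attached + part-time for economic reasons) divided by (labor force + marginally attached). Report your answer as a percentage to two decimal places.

Labor force = 129.36 + 10.13 = 139.49 million.
Numerator = 10.13 + 1.22 + 2.67 = 14.02 million.
Denominator = 139.49 + 1.22 = 140.71 million.
Broad rate = 14.02 / 140.71 = 9.96%.

Broad underutilization rate ≈ 9.96%.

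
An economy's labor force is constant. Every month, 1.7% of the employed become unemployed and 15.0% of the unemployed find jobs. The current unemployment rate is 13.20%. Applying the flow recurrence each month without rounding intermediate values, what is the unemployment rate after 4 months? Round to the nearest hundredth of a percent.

With a fixed labor force, u_{t+1} = u_t + s·(1−u_t) − f·u_t = u_t·(1−s−f) + s.
Here 1−s−f = 0.833 and s = 0.017.
u_1 = 0.132000 × 0.833 + 0.017 = 0.126956.
u_2 = 0.126956 × 0.833 + 0.017 = 0.122754.
u_3 = 0.122754 × 0.833 + 0.017 = 0.119254.
u_4 = 0.119254 × 0.833 + 0.017 = 0.116339.

Unemployment rate after four months ≈ 11.63%.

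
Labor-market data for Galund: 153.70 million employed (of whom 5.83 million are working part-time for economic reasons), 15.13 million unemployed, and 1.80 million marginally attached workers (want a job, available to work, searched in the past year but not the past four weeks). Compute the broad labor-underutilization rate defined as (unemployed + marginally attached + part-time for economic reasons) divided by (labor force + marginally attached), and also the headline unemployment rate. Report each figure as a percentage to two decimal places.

Labor force = 153.70 + 15.13 = 168.83 million.
Numerator = 15.13 + 1.80 + 5.83 = 22.76 million.
Denominator = 168.83 + 1.80 = 170.63 million.
Broad rate = 22.76 / 170.63 = 13.34%.
Headline unemployment rate = 15.13 / 168.83 = 8.96%.

Broad underutilization rate ≈ 13.34%; headline unemployment rate ≈ 8.96%.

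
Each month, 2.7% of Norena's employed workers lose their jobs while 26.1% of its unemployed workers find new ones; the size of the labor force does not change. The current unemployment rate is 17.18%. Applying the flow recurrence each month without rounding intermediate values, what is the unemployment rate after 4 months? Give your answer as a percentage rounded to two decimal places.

Unemployment rate after four months ≈ 11.38%.

With a fixed labor force, u_{t+1} = u_t + s·(1−u_t) − f·u_t = u_t·(1−s−f) + s.
Here 1−s−f = 0.712 and s = 0.027.
u_1 = 0.171800 × 0.712 + 0.027 = 0.149322.
u_2 = 0.149322 × 0.712 + 0.027 = 0.133317.
u_3 = 0.133317 × 0.712 + 0.027 = 0.121922.
u_4 = 0.121922 × 0.712 + 0.027 = 0.113808.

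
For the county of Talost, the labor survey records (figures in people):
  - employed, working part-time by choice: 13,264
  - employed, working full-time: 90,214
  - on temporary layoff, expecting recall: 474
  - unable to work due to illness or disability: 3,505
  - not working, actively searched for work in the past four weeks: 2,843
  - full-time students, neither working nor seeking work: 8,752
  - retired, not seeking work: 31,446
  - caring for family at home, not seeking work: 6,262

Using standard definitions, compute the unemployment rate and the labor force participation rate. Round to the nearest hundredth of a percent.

Employed = 13,264 + 90,214 = 103,478.
Unemployed = 474 + 2,843 = 3,317 (jobless and actively searching, or on temporary layoff).
Labor force = 103,478 + 3,317 = 106,795.
Not in labor force = 3,505 + 8,752 + 31,446 + 6,262 = 49,965 (those not working and not actively searching are outside the labor force).
Civilian working-age population = 106,795 + 49,965 = 156,760.
Unemployment rate = 3,317 / 106,795 = 3.11%.
Labor force participation rate = 106,795 / 156,760 = 68.13%.

Unemployment rate ≈ 3.11%; labor force participation rate ≈ 68.13%.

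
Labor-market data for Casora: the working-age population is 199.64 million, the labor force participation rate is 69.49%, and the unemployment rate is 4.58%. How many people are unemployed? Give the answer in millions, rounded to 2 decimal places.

Labor force = 0.6949 × 199.64 = 138.73 million.
Unemployed = 0.0458 × 138.73 ≈ 6.35 million.

About 6.35 million are unemployed.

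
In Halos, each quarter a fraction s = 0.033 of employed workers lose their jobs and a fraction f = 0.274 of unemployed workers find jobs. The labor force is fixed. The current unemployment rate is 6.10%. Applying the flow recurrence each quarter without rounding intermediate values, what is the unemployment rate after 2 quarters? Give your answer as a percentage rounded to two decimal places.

Unemployment rate after two quarters ≈ 8.52%.

With a fixed labor force, u_{t+1} = u_t + s·(1−u_t) − f·u_t = u_t·(1−s−f) + s.
Here 1−s−f = 0.693 and s = 0.033.
u_1 = 0.061000 × 0.693 + 0.033 = 0.075273.
u_2 = 0.075273 × 0.693 + 0.033 = 0.085164.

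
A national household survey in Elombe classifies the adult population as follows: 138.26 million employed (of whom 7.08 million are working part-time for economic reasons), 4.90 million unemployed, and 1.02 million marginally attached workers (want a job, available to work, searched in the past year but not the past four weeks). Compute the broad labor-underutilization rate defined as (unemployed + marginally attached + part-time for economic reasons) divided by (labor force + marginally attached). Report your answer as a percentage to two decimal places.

Broad underutilization rate ≈ 9.02%.

Labor force = 138.26 + 4.90 = 143.16 million.
Numerator = 4.90 + 1.02 + 7.08 = 13.00 million.
Denominator = 143.16 + 1.02 = 144.18 million.
Broad rate = 13.00 / 144.18 = 9.02%.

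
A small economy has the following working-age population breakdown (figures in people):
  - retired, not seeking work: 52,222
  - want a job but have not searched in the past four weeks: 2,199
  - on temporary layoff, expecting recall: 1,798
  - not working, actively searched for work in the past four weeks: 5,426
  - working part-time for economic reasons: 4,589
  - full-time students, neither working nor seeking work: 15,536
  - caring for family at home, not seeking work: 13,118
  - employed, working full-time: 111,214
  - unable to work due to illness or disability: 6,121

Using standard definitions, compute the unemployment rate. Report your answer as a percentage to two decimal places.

Unemployment rate ≈ 5.87%.

Employed = 4,589 + 111,214 = 115,803 (anyone who worked, including part-time for economic reasons, counts as employed).
Unemployed = 1,798 + 5,426 = 7,224 (jobless and actively searching, or on temporary layoff).
Labor force = 115,803 + 7,224 = 123,027.
Unemployment rate = 7,224 / 123,027 = 5.87%.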